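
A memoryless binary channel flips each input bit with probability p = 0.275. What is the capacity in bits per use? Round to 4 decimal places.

Binary symmetric channel: C = 1 − h₂(ε) where h₂ is the binary entropy function.
h₂(0.275) = −0.275·log₂0.275 − 0.725·log₂0.725 = 0.8485.
C = 1 − 0.8485 = 0.1515 bits per channel use.

0.1515 bits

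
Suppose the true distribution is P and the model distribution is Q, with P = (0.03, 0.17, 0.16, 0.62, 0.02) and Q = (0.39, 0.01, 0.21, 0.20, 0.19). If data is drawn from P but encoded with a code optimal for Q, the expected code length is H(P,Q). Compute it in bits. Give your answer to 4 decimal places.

H(P,Q) = −Σ p·log₂ q.
  −0.03·log₂(0.39) = 0.04075
  −0.17·log₂(0.01) = 1.12946
  −0.16·log₂(0.21) = 0.36025
  −0.62·log₂(0.20) = 1.43960
  −0.02·log₂(0.19) = 0.04792
H(P,Q) = 3.0180 bits.

3.0180 bits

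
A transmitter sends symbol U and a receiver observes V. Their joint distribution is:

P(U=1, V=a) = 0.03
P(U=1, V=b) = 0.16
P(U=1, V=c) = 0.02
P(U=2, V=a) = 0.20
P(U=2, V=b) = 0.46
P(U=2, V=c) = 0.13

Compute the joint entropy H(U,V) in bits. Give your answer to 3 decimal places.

H(U,V) = −Σ p(x,y)·log₂ p(x,y) over all 6 cells.
  cell (1,a): −0.03·log₂0.03 = 0.1518
  cell (1,b): −0.16·log₂0.16 = 0.4230
  cell (1,c): −0.02·log₂0.02 = 0.1129
  cell (2,a): −0.20·log₂0.20 = 0.4644
  cell (2,b): −0.46·log₂0.46 = 0.5153
  cell (2,c): −0.13·log₂0.13 = 0.3826
Sum = 2.050 bits.

2.050 bits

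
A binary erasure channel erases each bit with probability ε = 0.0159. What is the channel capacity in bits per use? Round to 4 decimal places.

0.9841 bits

Binary erasure channel: capacity C = 1 − ε.
C = 1 − 0.0159 = 0.9841 bits per channel use.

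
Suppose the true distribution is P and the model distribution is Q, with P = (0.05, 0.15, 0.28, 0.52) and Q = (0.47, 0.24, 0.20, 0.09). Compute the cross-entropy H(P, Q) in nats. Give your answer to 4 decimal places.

1.9546 nats

H(P,Q) = −Σ p·ln q.
  −0.05·ln(0.47) = 0.03775
  −0.15·ln(0.24) = 0.21407
  −0.28·ln(0.20) = 0.45064
  −0.52·ln(0.09) = 1.25213
H(P,Q) = 1.9546 nats.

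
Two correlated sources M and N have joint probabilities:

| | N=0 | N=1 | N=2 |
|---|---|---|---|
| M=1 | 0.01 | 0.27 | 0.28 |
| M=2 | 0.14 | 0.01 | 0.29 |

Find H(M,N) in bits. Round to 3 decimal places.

H(M,N) = −Σ p(x,y)·log₂ p(x,y) over all 6 cells.
  cell (1,0): −0.01·log₂0.01 = 0.0664
  cell (1,1): −0.27·log₂0.27 = 0.5100
  cell (1,2): −0.28·log₂0.28 = 0.5142
  cell (2,0): −0.14·log₂0.14 = 0.3971
  cell (2,1): −0.01·log₂0.01 = 0.0664
  cell (2,2): −0.29·log₂0.29 = 0.5179
Sum = 2.072 bits.

2.072 bits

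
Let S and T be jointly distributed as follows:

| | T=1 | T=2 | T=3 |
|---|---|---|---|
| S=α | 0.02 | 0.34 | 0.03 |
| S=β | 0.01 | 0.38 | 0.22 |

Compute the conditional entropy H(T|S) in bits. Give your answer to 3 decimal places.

0.906 bits

Chain rule: H(T|S) = H(S,T) − H(S).
Marginals: p(S) = (0.3900, 0.6100), p(T) = (0.0300, 0.7200, 0.2500).
H(S,T) = 1.8713 bits; H(S) = 0.9648 bits.
H(T|S) = 1.8713 − 0.9648 = 0.906 bits.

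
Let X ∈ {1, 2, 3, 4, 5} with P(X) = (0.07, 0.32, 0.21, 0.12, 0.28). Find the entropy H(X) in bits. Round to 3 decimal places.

H(X) = −Σ p·log₂ p.
  −(0.07)·log₂(0.07) = 0.2686
  −(0.32)·log₂(0.32) = 0.5260
  −(0.21)·log₂(0.21) = 0.4728
  −(0.12)·log₂(0.12) = 0.3671
  −(0.28)·log₂(0.28) = 0.5142
Sum: 0.2686 + 0.5260 + 0.4728 + 0.3671 + 0.5142 = 2.149 bits.

2.149 bits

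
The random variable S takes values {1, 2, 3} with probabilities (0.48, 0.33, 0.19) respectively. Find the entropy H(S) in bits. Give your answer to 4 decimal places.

H(S) = −Σ p·log₂ p.
  −(0.48)·log₂(0.48) = 0.50827
  −(0.33)·log₂(0.33) = 0.52782
  −(0.19)·log₂(0.19) = 0.45523
Sum: 0.50827 + 0.52782 + 0.45523 = 1.4913 bits.

1.4913 bits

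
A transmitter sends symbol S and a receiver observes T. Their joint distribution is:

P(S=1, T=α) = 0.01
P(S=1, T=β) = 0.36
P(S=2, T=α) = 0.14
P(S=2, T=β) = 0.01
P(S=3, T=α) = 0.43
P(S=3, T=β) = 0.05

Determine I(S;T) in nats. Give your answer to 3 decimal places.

Marginals: p(S) = (0.3700, 0.1500, 0.4800), p(T) = (0.5800, 0.4200).
I(S;T) = H(S) + H(T) − H(S,T).
H(S) = 1.0047, H(T) = 0.6803, H(S,T) = 1.2478.
I(S;T) = 1.0047 + 0.6803 − 1.2478 = 0.437 nats.

0.437 nats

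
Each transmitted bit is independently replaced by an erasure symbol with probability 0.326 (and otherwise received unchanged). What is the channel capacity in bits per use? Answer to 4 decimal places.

Binary erasure channel: capacity C = 1 − ε.
C = 1 − 0.326 = 0.6740 bits per channel use.

0.6740 bits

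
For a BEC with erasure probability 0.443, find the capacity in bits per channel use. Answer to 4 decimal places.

Binary erasure channel: capacity C = 1 − ε.
C = 1 − 0.443 = 0.5570 bits per channel use.

0.5570 bits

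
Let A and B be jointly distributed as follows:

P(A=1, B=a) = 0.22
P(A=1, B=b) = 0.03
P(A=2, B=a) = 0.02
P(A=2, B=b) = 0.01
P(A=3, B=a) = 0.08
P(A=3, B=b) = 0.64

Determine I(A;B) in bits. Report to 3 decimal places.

0.382 bits

Marginals: p(A) = (0.2500, 0.0300, 0.7200), p(B) = (0.3200, 0.6800).
I(A;B) = Σ p(x,y)·log₂[p(x,y)/(p(x)p(y))].
  (1,a): 0.22·log₂(2.7500) = 0.3211
  (1,b): 0.03·log₂(0.1765) = -0.0751
  (2,a): 0.02·log₂(2.0833) = 0.0212
  (2,b): 0.01·log₂(0.4902) = -0.0103
  (3,a): 0.08·log₂(0.3472) = -0.1221
  (3,b): 0.64·log₂(1.3072) = 0.2473
Sum = 0.382 bits.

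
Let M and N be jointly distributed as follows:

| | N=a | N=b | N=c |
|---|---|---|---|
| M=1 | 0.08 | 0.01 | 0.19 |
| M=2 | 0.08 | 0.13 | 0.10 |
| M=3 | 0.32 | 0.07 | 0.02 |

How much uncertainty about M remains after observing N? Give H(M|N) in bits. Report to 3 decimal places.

Chain rule: H(M|N) = H(M,N) − H(N).
Marginals: p(M) = (0.2800, 0.3100, 0.4100), p(N) = (0.4800, 0.2100, 0.3100).
H(M,N) = 2.7270 bits; H(N) = 1.5049 bits.
H(M|N) = 2.7270 − 1.5049 = 1.222 bits.

1.222 bits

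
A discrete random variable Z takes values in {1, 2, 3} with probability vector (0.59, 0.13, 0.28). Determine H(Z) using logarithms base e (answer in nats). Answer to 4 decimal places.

H(Z) = −Σ p·ln p.
  −(0.59)·ln(0.59) = 0.31130
  −(0.13)·ln(0.13) = 0.26523
  −(0.28)·ln(0.28) = 0.35643
Sum: 0.31130 + 0.26523 + 0.35643 = 0.9330 nats.

0.9330 nats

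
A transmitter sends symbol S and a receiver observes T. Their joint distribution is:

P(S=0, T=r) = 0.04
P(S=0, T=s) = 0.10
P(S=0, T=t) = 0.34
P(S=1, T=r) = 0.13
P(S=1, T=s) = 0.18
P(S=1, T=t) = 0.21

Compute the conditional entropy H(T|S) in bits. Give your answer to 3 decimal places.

1.349 bits

Marginals: p(S) = (0.4800, 0.5200), p(T) = (0.1700, 0.2800, 0.5500).
H(T|S) = Σ p(S) · H(T|S=·).
  S=0: p=0.4800, H(T|S=0) = 1.1226
  S=1: p=0.5200, H(T|S=1) = 1.5581
Weighted sum = 1.349 bits.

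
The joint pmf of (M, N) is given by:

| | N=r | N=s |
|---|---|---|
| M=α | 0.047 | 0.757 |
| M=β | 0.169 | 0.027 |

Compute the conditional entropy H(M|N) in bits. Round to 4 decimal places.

Chain rule: H(M|N) = H(M,N) − H(N).
Marginals: p(M) = (0.8040, 0.1960), p(N) = (0.2160, 0.7840).
H(M,N) = 1.0855 bits; H(N) = 0.7528 bits.
H(M|N) = 1.0855 − 0.7528 = 0.3327 bits.

0.3327 bits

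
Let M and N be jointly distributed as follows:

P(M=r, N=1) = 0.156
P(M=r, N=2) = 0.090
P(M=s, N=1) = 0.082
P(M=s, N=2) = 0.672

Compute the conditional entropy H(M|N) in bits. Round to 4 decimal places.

Chain rule: H(M|N) = H(M,N) − H(N).
Marginals: p(M) = (0.2460, 0.7540), p(N) = (0.2380, 0.7620).
H(M,N) = 1.4120 bits; H(N) = 0.7917 bits.
H(M|N) = 1.4120 − 0.7917 = 0.6203 bits.

0.6203 bits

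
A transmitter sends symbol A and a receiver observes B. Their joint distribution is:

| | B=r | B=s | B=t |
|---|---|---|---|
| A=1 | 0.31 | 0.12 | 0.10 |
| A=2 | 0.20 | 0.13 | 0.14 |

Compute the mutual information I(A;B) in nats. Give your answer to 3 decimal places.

Marginals: p(A) = (0.5300, 0.4700), p(B) = (0.5100, 0.2500, 0.2400).
I(A;B) = H(A) + H(B) − H(A,B).
H(A) = 0.6913, H(B) = 1.0325, H(A,B) = 1.7101.
I(A;B) = 0.6913 + 1.0325 − 1.7101 = 0.014 nats.

0.014 nats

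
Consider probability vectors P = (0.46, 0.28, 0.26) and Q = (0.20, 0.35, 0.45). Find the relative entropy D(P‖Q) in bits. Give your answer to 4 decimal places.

D(P‖Q) = Σ p·log₂(p/q).
  0.46·log₂(0.46/0.20) = 0.55275
  0.28·log₂(0.28/0.35) = -0.09014
  0.26·log₂(0.26/0.45) = -0.20577
D(P‖Q) = 0.2568 bits.

0.2568 bits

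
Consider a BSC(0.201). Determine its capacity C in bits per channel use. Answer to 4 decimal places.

0.2761 bits

Binary symmetric channel: C = 1 − h₂(ε) where h₂ is the binary entropy function.
h₂(0.201) = −0.201·log₂0.201 − 0.799·log₂0.799 = 0.7239.
C = 1 − 0.7239 = 0.2761 bits per channel use.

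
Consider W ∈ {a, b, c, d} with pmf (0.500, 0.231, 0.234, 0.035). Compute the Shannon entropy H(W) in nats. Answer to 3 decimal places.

1.142 nats

H(W) = −Σ p·ln p.
  −(0.500)·ln(0.500) = 0.3466
  −(0.231)·ln(0.231) = 0.3385
  −(0.234)·ln(0.234) = 0.3399
  −(0.035)·ln(0.035) = 0.1173
Sum: 0.3466 + 0.3385 + 0.3399 + 0.1173 = 1.142 nats.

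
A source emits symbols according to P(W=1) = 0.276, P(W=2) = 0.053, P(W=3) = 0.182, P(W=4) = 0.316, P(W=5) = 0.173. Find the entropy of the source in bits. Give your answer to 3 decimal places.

H(W) = −Σ p·log₂ p.
  −(0.276)·log₂(0.276) = 0.5126
  −(0.053)·log₂(0.053) = 0.2246
  −(0.182)·log₂(0.182) = 0.4474
  −(0.316)·log₂(0.316) = 0.5252
  −(0.173)·log₂(0.173) = 0.4379
Sum: 0.5126 + 0.2246 + 0.4474 + 0.5252 + 0.4379 = 2.148 bits.

2.148 bits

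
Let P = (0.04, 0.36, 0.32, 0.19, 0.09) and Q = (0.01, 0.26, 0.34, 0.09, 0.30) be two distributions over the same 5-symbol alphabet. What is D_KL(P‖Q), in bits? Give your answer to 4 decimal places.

0.2695 bits

D(P‖Q) = Σ p·log₂(p/q).
  0.04·log₂(0.04/0.01) = 0.08000
  0.36·log₂(0.36/0.26) = 0.16901
  0.32·log₂(0.32/0.34) = -0.02799
  0.19·log₂(0.19/0.09) = 0.20482
  0.09·log₂(0.09/0.30) = -0.15633
D(P‖Q) = 0.2695 bits.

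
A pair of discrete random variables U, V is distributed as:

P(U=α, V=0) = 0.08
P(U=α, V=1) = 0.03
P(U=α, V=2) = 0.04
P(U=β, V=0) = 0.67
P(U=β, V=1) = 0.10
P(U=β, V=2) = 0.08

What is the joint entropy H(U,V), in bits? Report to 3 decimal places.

H(U,V) = −Σ p(x,y)·log₂ p(x,y) over all 6 cells.
  cell (α,0): −0.08·log₂0.08 = 0.2915
  cell (α,1): −0.03·log₂0.03 = 0.1518
  cell (α,2): −0.04·log₂0.04 = 0.1858
  cell (β,0): −0.67·log₂0.67 = 0.3871
  cell (β,1): −0.10·log₂0.10 = 0.3322
  cell (β,2): −0.08·log₂0.08 = 0.2915
Sum = 1.640 bits.

1.640 bits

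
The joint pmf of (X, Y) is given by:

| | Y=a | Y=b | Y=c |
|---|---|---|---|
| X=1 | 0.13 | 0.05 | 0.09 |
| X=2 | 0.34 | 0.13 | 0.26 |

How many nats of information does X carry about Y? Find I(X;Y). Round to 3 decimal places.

Marginals: p(X) = (0.2700, 0.7300), p(Y) = (0.4700, 0.1800, 0.3500).
I(X;Y) = H(X) + H(Y) − H(X,Y).
H(X) = 0.5833, H(Y) = 1.0310, H(X,Y) = 1.6140.
I(X;Y) = 0.5833 + 1.0310 − 1.6140 = 0.000 nats.

0.000 nats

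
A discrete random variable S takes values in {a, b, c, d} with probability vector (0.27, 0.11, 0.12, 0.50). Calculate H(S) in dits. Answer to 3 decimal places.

0.520 dits

H(S) = −Σ p·log₁₀ p.
  −(0.27)·log₁₀(0.27) = 0.1535
  −(0.11)·log₁₀(0.11) = 0.1054
  −(0.12)·log₁₀(0.12) = 0.1105
  −(0.50)·log₁₀(0.50) = 0.1505
Sum: 0.1535 + 0.1054 + 0.1105 + 0.1505 = 0.520 dits.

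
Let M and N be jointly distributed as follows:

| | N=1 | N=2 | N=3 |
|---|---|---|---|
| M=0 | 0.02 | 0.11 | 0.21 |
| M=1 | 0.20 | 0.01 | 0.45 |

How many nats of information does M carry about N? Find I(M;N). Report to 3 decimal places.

Marginals: p(M) = (0.3400, 0.6600), p(N) = (0.2200, 0.1200, 0.6600).
I(M;N) = H(M) + H(N) − H(M,N).
H(M) = 0.6410, H(N) = 0.8618, H(M,N) = 1.3760.
I(M;N) = 0.6410 + 0.8618 − 1.3760 = 0.127 nats.

0.127 nats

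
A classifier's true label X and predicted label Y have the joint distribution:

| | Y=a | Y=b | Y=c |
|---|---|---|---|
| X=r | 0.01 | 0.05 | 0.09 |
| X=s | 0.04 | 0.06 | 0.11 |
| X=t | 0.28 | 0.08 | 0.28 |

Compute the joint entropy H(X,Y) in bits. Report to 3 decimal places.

2.695 bits

H(X,Y) = −Σ p(x,y)·log₂ p(x,y) over all 9 cells.
  cell (r,a): −0.01·log₂0.01 = 0.0664
  cell (r,b): −0.05·log₂0.05 = 0.2161
  cell (r,c): −0.09·log₂0.09 = 0.3127
  cell (s,a): −0.04·log₂0.04 = 0.1858
  cell (s,b): −0.06·log₂0.06 = 0.2435
  cell (s,c): −0.11·log₂0.11 = 0.3503
  cell (t,a): −0.28·log₂0.28 = 0.5142
  cell (t,b): −0.08·log₂0.08 = 0.2915
  cell (t,c): −0.28·log₂0.28 = 0.5142
Sum = 2.695 bits.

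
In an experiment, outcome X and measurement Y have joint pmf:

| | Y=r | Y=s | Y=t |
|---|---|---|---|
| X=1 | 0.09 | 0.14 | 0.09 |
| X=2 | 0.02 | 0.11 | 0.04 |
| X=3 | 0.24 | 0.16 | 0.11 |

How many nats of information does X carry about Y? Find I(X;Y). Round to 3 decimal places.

Marginals: p(X) = (0.3200, 0.1700, 0.5100), p(Y) = (0.3500, 0.4100, 0.2400).
I(X;Y) = Σ p(x,y)·ln[p(x,y)/(p(x)p(y))].
  (1,r): 0.09·ln(0.8036) = -0.0197
  (1,s): 0.14·ln(1.0671) = 0.0091
  (1,t): 0.09·ln(1.1719) = 0.0143
  (2,r): 0.02·ln(0.3361) = -0.0218
  (2,s): 0.11·ln(1.5782) = 0.0502
  (2,t): 0.04·ln(0.9804) = -0.0008
  (3,r): 0.24·ln(1.3445) = 0.0711
  (3,s): 0.16·ln(0.7652) = -0.0428
  (3,t): 0.11·ln(0.8987) = -0.0117
Sum = 0.048 nats.

0.048 nats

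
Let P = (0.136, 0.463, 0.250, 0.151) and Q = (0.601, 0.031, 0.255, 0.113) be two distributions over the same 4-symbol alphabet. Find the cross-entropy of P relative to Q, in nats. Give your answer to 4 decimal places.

2.3485 nats

H(P,Q) = −Σ p·ln q.
  −0.136·ln(0.601) = 0.06925
  −0.463·ln(0.031) = 1.60835
  −0.250·ln(0.255) = 0.34162
  −0.151·ln(0.113) = 0.32924
H(P,Q) = 2.3485 nats.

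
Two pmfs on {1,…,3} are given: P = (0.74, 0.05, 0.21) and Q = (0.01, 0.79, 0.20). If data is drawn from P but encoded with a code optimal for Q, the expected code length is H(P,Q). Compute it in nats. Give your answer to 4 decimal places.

3.7576 nats

H(P,Q) = −Σ p·ln q.
  −0.74·ln(0.01) = 3.40783
  −0.05·ln(0.79) = 0.01179
  −0.21·ln(0.20) = 0.33798
H(P,Q) = 3.7576 nats.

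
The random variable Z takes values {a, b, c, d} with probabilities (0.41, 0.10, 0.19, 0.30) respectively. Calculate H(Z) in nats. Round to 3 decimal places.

H(Z) = −Σ p·ln p.
  −(0.41)·ln(0.41) = 0.3656
  −(0.10)·ln(0.10) = 0.2303
  −(0.19)·ln(0.19) = 0.3155
  −(0.30)·ln(0.30) = 0.3612
Sum: 0.3656 + 0.2303 + 0.3155 + 0.3612 = 1.273 nats.

1.273 nats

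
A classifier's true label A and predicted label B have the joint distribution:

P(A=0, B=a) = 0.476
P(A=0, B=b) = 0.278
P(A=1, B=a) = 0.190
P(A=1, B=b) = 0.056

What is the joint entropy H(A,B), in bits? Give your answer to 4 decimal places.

1.7113 bits

H(A,B) = −Σ p(x,y)·log₂ p(x,y) over all 4 cells.
  cell (0,a): −0.476·log₂0.476 = 0.50978
  cell (0,b): −0.278·log₂0.278 = 0.51342
  cell (1,a): −0.190·log₂0.190 = 0.45523
  cell (1,b): −0.056·log₂0.056 = 0.23287
Sum = 1.7113 bits.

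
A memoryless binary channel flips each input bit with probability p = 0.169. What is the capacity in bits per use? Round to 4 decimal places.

0.3446 bits

Binary symmetric channel: C = 1 − h₂(ε) where h₂ is the binary entropy function.
h₂(0.169) = −0.169·log₂0.169 − 0.831·log₂0.831 = 0.6554.
C = 1 − 0.6554 = 0.3446 bits per channel use.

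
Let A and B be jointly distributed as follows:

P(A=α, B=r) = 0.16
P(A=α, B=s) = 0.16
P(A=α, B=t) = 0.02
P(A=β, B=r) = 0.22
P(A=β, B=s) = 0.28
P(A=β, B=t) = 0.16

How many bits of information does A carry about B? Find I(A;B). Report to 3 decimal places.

0.045 bits

Marginals: p(A) = (0.3400, 0.6600), p(B) = (0.3800, 0.4400, 0.1800).
I(A;B) = H(A) + H(B) − H(A,B).
H(A) = 0.9248, H(B) = 1.4969, H(A,B) = 2.3767.
I(A;B) = 0.9248 + 1.4969 − 2.3767 = 0.045 bits.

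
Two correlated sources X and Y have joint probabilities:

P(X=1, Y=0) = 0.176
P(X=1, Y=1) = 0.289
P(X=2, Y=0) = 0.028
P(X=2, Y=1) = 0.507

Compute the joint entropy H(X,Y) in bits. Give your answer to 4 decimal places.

H(X,Y) = −Σ p(x,y)·log₂ p(x,y) over all 4 cells.
  cell (1,0): −0.176·log₂0.176 = 0.44112
  cell (1,1): −0.289·log₂0.289 = 0.51756
  cell (2,0): −0.028·log₂0.028 = 0.14444
  cell (2,1): −0.507·log₂0.507 = 0.49683
Sum = 1.5999 bits.

1.5999 bits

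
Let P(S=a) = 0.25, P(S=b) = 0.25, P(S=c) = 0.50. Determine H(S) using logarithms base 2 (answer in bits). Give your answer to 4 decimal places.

H(S) = −Σ p·log₂ p.
  −(0.25)·log₂(0.25) = 0.50000
  −(0.25)·log₂(0.25) = 0.50000
  −(0.50)·log₂(0.50) = 0.50000
Sum: 0.50000 + 0.50000 + 0.50000 = 1.5000 bits.

1.5000 bits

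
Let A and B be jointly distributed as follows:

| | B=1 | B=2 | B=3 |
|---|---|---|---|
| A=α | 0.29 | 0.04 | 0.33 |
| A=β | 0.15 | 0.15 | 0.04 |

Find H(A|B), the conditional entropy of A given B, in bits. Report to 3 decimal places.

0.731 bits

Marginals: p(A) = (0.6600, 0.3400), p(B) = (0.4400, 0.1900, 0.3700).
H(A|B) = Σ p(B) · H(A|B=·).
  B=1: p=0.4400, H(A|B=1) = 0.9257
  B=2: p=0.1900, H(A|B=2) = 0.7425
  B=3: p=0.3700, H(A|B=3) = 0.4942
Weighted sum = 0.731 bits.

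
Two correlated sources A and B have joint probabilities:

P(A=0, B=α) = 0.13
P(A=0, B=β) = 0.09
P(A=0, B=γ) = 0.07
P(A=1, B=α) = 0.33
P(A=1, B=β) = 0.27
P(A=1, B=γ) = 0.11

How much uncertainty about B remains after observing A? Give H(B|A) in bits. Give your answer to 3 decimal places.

1.483 bits

Chain rule: H(B|A) = H(A,B) − H(A).
Marginals: p(A) = (0.2900, 0.7100), p(B) = (0.4600, 0.3600, 0.1800).
H(A,B) = 2.3520 bits; H(A) = 0.8687 bits.
H(B|A) = 2.3520 − 0.8687 = 1.483 bits.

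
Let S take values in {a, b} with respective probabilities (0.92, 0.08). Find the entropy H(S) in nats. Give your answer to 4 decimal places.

H(S) = −Σ p·ln p.
  −(0.92)·ln(0.92) = 0.07671
  −(0.08)·ln(0.08) = 0.20206
Sum: 0.07671 + 0.20206 = 0.2788 nats.

0.2788 nats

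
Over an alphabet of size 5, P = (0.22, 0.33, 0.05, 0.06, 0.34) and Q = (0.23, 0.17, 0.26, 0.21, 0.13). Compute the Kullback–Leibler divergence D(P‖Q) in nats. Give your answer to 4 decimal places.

0.3784 nats

D(P‖Q) = Σ p·ln(p/q).
  0.22·ln(0.22/0.23) = -0.00978
  0.33·ln(0.33/0.17) = 0.21889
  0.05·ln(0.05/0.26) = -0.08243
  0.06·ln(0.06/0.21) = -0.07517
  0.34·ln(0.34/0.13) = 0.32688
D(P‖Q) = 0.3784 nats.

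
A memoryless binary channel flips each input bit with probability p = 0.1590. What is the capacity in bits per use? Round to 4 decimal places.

Binary symmetric channel: C = 1 − h₂(ε) where h₂ is the binary entropy function.
h₂(0.1590) = −0.1590·log₂0.1590 − 0.8410·log₂0.8410 = 0.6319.
C = 1 − 0.6319 = 0.3681 bits per channel use.

0.3681 bits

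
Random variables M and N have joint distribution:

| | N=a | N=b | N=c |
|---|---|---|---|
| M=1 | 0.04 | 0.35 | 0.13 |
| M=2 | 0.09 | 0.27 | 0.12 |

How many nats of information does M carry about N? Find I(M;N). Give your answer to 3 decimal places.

0.014 nats

Marginals: p(M) = (0.5200, 0.4800), p(N) = (0.1300, 0.6200, 0.2500).
I(M;N) = H(M) + H(N) − H(M,N).
H(M) = 0.6923, H(N) = 0.9082, H(M,N) = 1.5861.
I(M;N) = 0.6923 + 0.9082 − 1.5861 = 0.014 nats.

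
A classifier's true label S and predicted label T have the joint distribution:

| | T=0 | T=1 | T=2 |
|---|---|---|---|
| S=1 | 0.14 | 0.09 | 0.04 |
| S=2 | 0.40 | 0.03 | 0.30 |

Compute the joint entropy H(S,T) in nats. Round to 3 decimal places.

H(S,T) = −Σ p(x,y)·ln p(x,y) over all 6 cells.
  cell (1,0): −0.14·ln0.14 = 0.2753
  cell (1,1): −0.09·ln0.09 = 0.2167
  cell (1,2): −0.04·ln0.04 = 0.1288
  cell (2,0): −0.40·ln0.40 = 0.3665
  cell (2,1): −0.03·ln0.03 = 0.1052
  cell (2,2): −0.30·ln0.30 = 0.3612
Sum = 1.454 nats.

1.454 nats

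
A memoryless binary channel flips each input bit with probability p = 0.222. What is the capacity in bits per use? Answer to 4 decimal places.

Binary symmetric channel: C = 1 − h₂(ε) where h₂ is the binary entropy function.
h₂(0.222) = −0.222·log₂0.222 − 0.778·log₂0.778 = 0.7638.
C = 1 − 0.7638 = 0.2362 bits per channel use.

0.2362 bits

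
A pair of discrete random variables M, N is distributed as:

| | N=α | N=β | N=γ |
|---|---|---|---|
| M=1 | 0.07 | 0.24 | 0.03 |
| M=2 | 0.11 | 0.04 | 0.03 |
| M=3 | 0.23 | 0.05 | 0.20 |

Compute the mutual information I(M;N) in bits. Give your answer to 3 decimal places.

0.273 bits

Marginals: p(M) = (0.3400, 0.1800, 0.4800), p(N) = (0.4100, 0.3300, 0.2600).
I(M;N) = H(M) + H(N) − H(M,N).
H(M) = 1.4828, H(N) = 1.5605, H(M,N) = 2.7704.
I(M;N) = 1.4828 + 1.5605 − 2.7704 = 0.273 bits.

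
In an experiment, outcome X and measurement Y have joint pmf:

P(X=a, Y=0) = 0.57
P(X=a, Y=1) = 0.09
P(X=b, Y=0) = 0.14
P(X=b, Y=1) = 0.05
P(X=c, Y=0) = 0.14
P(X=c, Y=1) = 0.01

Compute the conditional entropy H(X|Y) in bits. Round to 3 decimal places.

1.242 bits

Marginals: p(X) = (0.6600, 0.1900, 0.1500), p(Y) = (0.8500, 0.1500).
H(X|Y) = Σ p(Y) · H(X|Y=·).
  Y=0: p=0.8500, H(X|Y=0) = 1.2437
  Y=1: p=0.1500, H(X|Y=1) = 1.2310
Weighted sum = 1.242 bits.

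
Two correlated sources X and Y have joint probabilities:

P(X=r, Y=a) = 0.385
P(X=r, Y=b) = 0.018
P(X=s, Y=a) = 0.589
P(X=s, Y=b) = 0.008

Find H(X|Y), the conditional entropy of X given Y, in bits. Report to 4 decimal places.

0.9661 bits

Chain rule: H(X|Y) = H(X,Y) − H(Y).
Marginals: p(X) = (0.4030, 0.5970), p(Y) = (0.9740, 0.0260).
H(X,Y) = 1.1400 bits; H(Y) = 0.1739 bits.
H(X|Y) = 1.1400 − 0.1739 = 0.9661 bits.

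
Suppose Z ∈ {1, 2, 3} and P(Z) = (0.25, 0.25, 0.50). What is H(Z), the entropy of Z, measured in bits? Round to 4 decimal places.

1.5000 bits

H(Z) = −Σ p·log₂ p.
  −(0.25)·log₂(0.25) = 0.50000
  −(0.25)·log₂(0.25) = 0.50000
  −(0.50)·log₂(0.50) = 0.50000
Sum: 0.50000 + 0.50000 + 0.50000 = 1.5000 bits.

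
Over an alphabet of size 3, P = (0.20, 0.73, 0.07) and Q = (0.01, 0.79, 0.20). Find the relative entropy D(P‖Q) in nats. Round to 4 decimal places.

0.4680 nats

D(P‖Q) = Σ p·ln(p/q).
  0.20·ln(0.20/0.01) = 0.59915
  0.73·ln(0.73/0.79) = -0.05766
  0.07·ln(0.07/0.20) = -0.07349
D(P‖Q) = 0.4680 nats.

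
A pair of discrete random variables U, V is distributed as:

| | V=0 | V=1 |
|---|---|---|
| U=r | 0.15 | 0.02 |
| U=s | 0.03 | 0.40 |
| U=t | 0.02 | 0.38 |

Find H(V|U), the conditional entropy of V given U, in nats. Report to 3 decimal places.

Chain rule: H(V|U) = H(U,V) − H(U).
Marginals: p(U) = (0.1700, 0.4300, 0.4000), p(V) = (0.2000, 0.8000).
H(U,V) = 1.2804 nats; H(U) = 1.0307 nats.
H(V|U) = 1.2804 − 1.0307 = 0.250 nats.

0.250 nats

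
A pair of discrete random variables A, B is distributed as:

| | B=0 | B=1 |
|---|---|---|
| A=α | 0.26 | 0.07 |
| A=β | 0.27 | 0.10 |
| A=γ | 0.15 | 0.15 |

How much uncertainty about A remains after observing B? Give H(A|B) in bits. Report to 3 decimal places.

Marginals: p(A) = (0.3300, 0.3700, 0.3000), p(B) = (0.6800, 0.3200).
H(A|B) = Σ p(B) · H(A|B=·).
  B=0: p=0.6800, H(A|B=0) = 1.5405
  B=1: p=0.3200, H(A|B=1) = 1.5164
Weighted sum = 1.533 bits.

1.533 bits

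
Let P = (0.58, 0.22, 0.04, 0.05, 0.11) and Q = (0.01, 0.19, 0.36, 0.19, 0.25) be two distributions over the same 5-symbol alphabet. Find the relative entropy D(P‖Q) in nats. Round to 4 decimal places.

2.1424 nats

D(P‖Q) = Σ p·ln(p/q).
  0.58·ln(0.58/0.01) = 2.35506
  0.22·ln(0.22/0.19) = 0.03225
  0.04·ln(0.04/0.36) = -0.08789
  0.05·ln(0.05/0.19) = -0.06675
  0.11·ln(0.11/0.25) = -0.09031
D(P‖Q) = 2.1424 nats.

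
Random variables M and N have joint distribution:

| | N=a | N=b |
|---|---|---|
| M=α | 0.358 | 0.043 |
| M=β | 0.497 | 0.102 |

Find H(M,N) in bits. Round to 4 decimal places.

H(M,N) = −Σ p(x,y)·log₂ p(x,y) over all 4 cells.
  cell (α,a): −0.358·log₂0.358 = 0.53054
  cell (α,b): −0.043·log₂0.043 = 0.19520
  cell (β,a): −0.497·log₂0.497 = 0.50132
  cell (β,b): −0.102·log₂0.102 = 0.33592
Sum = 1.5630 bits.

1.5630 bits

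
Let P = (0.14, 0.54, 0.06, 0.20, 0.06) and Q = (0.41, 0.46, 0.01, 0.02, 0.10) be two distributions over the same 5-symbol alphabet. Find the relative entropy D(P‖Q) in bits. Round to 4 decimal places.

0.6832 bits

D(P‖Q) = Σ p·log₂(p/q).
  0.14·log₂(0.14/0.41) = -0.21703
  0.54·log₂(0.54/0.46) = 0.12492
  0.06·log₂(0.06/0.01) = 0.15510
  0.20·log₂(0.20/0.02) = 0.66439
  0.06·log₂(0.06/0.10) = -0.04422
D(P‖Q) = 0.6832 bits.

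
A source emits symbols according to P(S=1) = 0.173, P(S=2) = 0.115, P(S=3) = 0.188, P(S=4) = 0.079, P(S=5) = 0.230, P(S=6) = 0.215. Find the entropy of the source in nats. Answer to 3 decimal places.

1.735 nats

H(S) = −Σ p·ln p.
  −(0.173)·ln(0.173) = 0.3035
  −(0.115)·ln(0.115) = 0.2487
  −(0.188)·ln(0.188) = 0.3142
  −(0.079)·ln(0.079) = 0.2005
  −(0.230)·ln(0.230) = 0.3380
  −(0.215)·ln(0.215) = 0.3305
Sum: 0.3035 + 0.2487 + 0.3142 + 0.2005 + 0.3380 + 0.3305 = 1.735 nats.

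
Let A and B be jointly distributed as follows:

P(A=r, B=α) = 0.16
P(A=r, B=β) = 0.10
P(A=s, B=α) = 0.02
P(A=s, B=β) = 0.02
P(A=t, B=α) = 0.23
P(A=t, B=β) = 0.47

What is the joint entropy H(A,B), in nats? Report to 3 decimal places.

H(A,B) = −Σ p(x,y)·ln p(x,y) over all 6 cells.
  cell (r,α): −0.16·ln0.16 = 0.2932
  cell (r,β): −0.10·ln0.10 = 0.2303
  cell (s,α): −0.02·ln0.02 = 0.0782
  cell (s,β): −0.02·ln0.02 = 0.0782
  cell (t,α): −0.23·ln0.23 = 0.3380
  cell (t,β): −0.47·ln0.47 = 0.3549
Sum = 1.373 nats.

1.373 nats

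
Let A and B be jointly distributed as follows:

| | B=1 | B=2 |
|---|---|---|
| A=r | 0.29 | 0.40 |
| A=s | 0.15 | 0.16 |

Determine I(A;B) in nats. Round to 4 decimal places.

0.0017 nats

Marginals: p(A) = (0.6900, 0.3100), p(B) = (0.4400, 0.5600).
I(A;B) = H(A) + H(B) − H(A,B).
H(A) = 0.6191, H(B) = 0.6859, H(A,B) = 1.3033.
I(A;B) = 0.6191 + 0.6859 − 1.3033 = 0.0017 nats.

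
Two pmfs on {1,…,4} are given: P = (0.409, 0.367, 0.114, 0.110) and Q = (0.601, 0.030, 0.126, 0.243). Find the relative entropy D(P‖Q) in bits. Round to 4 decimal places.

0.9565 bits

D(P‖Q) = Σ p·log₂(p/q).
  0.409·log₂(0.409/0.601) = -0.22710
  0.367·log₂(0.367/0.030) = 1.32588
  0.114·log₂(0.114/0.126) = -0.01646
  0.110·log₂(0.110/0.243) = -0.12578
D(P‖Q) = 0.9565 bits.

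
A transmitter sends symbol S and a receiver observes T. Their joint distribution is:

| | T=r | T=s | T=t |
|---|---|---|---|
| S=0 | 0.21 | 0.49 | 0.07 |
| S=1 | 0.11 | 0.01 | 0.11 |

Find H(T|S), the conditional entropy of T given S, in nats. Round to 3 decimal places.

Marginals: p(S) = (0.7700, 0.2300), p(T) = (0.3200, 0.5000, 0.1800).
H(T|S) = Σ p(S) · H(T|S=·).
  S=0: p=0.7700, H(T|S=0) = 0.8600
  S=1: p=0.2300, H(T|S=1) = 0.8419
Weighted sum = 0.856 nats.

0.856 nats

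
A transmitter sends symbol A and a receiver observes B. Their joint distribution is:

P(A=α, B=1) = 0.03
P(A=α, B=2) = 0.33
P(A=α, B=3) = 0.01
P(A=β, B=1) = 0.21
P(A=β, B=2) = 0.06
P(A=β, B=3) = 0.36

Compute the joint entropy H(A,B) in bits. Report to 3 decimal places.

H(A,B) = −Σ p(x,y)·log₂ p(x,y) over all 6 cells.
  cell (α,1): −0.03·log₂0.03 = 0.1518
  cell (α,2): −0.33·log₂0.33 = 0.5278
  cell (α,3): −0.01·log₂0.01 = 0.0664
  cell (β,1): −0.21·log₂0.21 = 0.4728
  cell (β,2): −0.06·log₂0.06 = 0.2435
  cell (β,3): −0.36·log₂0.36 = 0.5306
Sum = 1.993 bits.

1.993 bits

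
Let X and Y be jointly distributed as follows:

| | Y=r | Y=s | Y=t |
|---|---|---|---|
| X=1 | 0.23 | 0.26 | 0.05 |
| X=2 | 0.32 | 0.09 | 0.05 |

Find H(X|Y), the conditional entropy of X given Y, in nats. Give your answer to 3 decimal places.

0.643 nats

Chain rule: H(X|Y) = H(X,Y) − H(Y).
Marginals: p(X) = (0.5400, 0.4600), p(Y) = (0.5500, 0.3500, 0.1000).
H(X,Y) = 1.5692 nats; H(Y) = 0.9265 nats.
H(X|Y) = 1.5692 − 0.9265 = 0.643 nats.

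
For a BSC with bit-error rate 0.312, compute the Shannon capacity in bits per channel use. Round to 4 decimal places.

Binary symmetric channel: C = 1 − h₂(ε) where h₂ is the binary entropy function.
h₂(0.312) = −0.312·log₂0.312 − 0.688·log₂0.688 = 0.8955.
C = 1 − 0.8955 = 0.1045 bits per channel use.

0.1045 bits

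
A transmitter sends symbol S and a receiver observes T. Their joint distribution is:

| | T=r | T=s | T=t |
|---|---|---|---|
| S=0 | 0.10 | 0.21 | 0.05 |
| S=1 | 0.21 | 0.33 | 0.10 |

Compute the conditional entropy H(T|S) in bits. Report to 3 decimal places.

Marginals: p(S) = (0.3600, 0.6400), p(T) = (0.3100, 0.5400, 0.1500).
H(T|S) = Σ p(S) · H(T|S=·).
  S=0: p=0.3600, H(T|S=0) = 1.3625
  S=1: p=0.6400, H(T|S=1) = 1.4387
Weighted sum = 1.411 bits.

1.411 bits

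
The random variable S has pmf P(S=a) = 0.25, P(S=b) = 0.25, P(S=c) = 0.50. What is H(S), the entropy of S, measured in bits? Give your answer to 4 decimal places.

1.5000 bits

H(S) = −Σ p·log₂ p.
  −(0.25)·log₂(0.25) = 0.50000
  −(0.25)·log₂(0.25) = 0.50000
  −(0.50)·log₂(0.50) = 0.50000
Sum: 0.50000 + 0.50000 + 0.50000 = 1.5000 bits.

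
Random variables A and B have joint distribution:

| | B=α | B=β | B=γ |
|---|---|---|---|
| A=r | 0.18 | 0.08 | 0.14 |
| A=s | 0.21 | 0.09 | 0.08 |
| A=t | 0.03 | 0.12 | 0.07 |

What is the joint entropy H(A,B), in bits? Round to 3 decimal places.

H(A,B) = −Σ p(x,y)·log₂ p(x,y) over all 9 cells.
  cell (r,α): −0.18·log₂0.18 = 0.4453
  cell (r,β): −0.08·log₂0.08 = 0.2915
  cell (r,γ): −0.14·log₂0.14 = 0.3971
  cell (s,α): −0.21·log₂0.21 = 0.4728
  cell (s,β): −0.09·log₂0.09 = 0.3127
  cell (s,γ): −0.08·log₂0.08 = 0.2915
  cell (t,α): −0.03·log₂0.03 = 0.1518
  cell (t,β): −0.12·log₂0.12 = 0.3671
  cell (t,γ): −0.07·log₂0.07 = 0.2686
Sum = 2.998 bits.

2.998 bits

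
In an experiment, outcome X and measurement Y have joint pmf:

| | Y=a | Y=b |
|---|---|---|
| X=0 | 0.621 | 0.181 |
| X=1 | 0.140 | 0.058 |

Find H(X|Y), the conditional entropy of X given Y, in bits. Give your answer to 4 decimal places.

0.7152 bits

Marginals: p(X) = (0.8020, 0.1980), p(Y) = (0.7610, 0.2390).
H(X|Y) = Σ p(Y) · H(X|Y=·).
  Y=a: p=0.7610, H(X|Y=a) = 0.6887
  Y=b: p=0.2390, H(X|Y=b) = 0.7995
Weighted sum = 0.7152 bits.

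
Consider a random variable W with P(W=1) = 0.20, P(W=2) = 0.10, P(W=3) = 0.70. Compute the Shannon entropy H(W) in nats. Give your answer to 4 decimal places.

0.8018 nats

H(W) = −Σ p·ln p.
  −(0.20)·ln(0.20) = 0.32189
  −(0.10)·ln(0.10) = 0.23026
  −(0.70)·ln(0.70) = 0.24967
Sum: 0.32189 + 0.23026 + 0.24967 = 0.8018 nats.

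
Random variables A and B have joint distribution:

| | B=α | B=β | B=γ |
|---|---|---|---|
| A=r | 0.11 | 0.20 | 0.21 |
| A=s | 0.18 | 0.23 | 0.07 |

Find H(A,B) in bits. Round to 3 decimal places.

H(A,B) = −Σ p(x,y)·log₂ p(x,y) over all 6 cells.
  cell (r,α): −0.11·log₂0.11 = 0.3503
  cell (r,β): −0.20·log₂0.20 = 0.4644
  cell (r,γ): −0.21·log₂0.21 = 0.4728
  cell (s,α): −0.18·log₂0.18 = 0.4453
  cell (s,β): −0.23·log₂0.23 = 0.4877
  cell (s,γ): −0.07·log₂0.07 = 0.2686
Sum = 2.489 bits.

2.489 bits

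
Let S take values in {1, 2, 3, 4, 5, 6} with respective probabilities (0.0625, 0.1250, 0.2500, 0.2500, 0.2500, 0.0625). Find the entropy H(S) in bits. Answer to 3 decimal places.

H(S) = −Σ p·log₂ p.
  −(0.0625)·log₂(0.0625) = 0.2500
  −(0.1250)·log₂(0.1250) = 0.3750
  −(0.2500)·log₂(0.2500) = 0.5000
  −(0.2500)·log₂(0.2500) = 0.5000
  −(0.2500)·log₂(0.2500) = 0.5000
  −(0.0625)·log₂(0.0625) = 0.2500
Sum: 0.2500 + 0.3750 + 0.5000 + 0.5000 + 0.5000 + 0.2500 = 2.375 bits.

2.375 bits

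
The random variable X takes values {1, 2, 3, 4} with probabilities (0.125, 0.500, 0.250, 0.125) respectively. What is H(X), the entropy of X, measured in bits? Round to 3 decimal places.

H(X) = −Σ p·log₂ p.
  −(0.125)·log₂(0.125) = 0.3750
  −(0.500)·log₂(0.500) = 0.5000
  −(0.250)·log₂(0.250) = 0.5000
  −(0.125)·log₂(0.125) = 0.3750
Sum: 0.3750 + 0.5000 + 0.5000 + 0.3750 = 1.750 bits.

1.750 bits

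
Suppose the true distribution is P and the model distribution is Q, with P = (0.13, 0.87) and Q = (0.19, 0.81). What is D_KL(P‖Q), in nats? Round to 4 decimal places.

0.0128 nats

D(P‖Q) = Σ p·ln(p/q).
  0.13·ln(0.13/0.19) = -0.04933
  0.87·ln(0.87/0.81) = 0.06217
D(P‖Q) = 0.0128 nats.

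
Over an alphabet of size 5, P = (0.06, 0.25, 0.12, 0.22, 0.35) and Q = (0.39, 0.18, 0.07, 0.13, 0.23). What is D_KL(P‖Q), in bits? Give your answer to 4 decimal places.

D(P‖Q) = Σ p·log₂(p/q).
  0.06·log₂(0.06/0.39) = -0.16203
  0.25·log₂(0.25/0.18) = 0.11848
  0.12·log₂(0.12/0.07) = 0.09331
  0.22·log₂(0.22/0.13) = 0.16698
  0.35·log₂(0.35/0.23) = 0.21200
D(P‖Q) = 0.4287 bits.

0.4287 bits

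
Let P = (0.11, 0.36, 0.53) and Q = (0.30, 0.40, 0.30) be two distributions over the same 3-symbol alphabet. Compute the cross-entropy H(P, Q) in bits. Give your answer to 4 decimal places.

1.5876 bits

H(P,Q) = −Σ p·log₂ q.
  −0.11·log₂(0.30) = 0.19107
  −0.36·log₂(0.40) = 0.47589
  −0.53·log₂(0.30) = 0.92059
H(P,Q) = 1.5876 bits.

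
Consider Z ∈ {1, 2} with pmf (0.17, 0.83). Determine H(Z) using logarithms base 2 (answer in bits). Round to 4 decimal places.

H(Z) = −Σ p·log₂ p.
  −(0.17)·log₂(0.17) = 0.43459
  −(0.83)·log₂(0.83) = 0.22312
Sum: 0.43459 + 0.22312 = 0.6577 bits.

0.6577 bits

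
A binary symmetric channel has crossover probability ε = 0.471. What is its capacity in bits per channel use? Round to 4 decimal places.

Binary symmetric channel: C = 1 − h₂(ε) where h₂ is the binary entropy function.
h₂(0.471) = −0.471·log₂0.471 − 0.529·log₂0.529 = 0.9976.
C = 1 − 0.9976 = 0.0024 bits per channel use.

0.0024 bits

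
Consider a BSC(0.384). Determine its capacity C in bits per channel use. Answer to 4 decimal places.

0.0392 bits

Binary symmetric channel: C = 1 − h₂(ε) where h₂ is the binary entropy function.
h₂(0.384) = −0.384·log₂0.384 − 0.616·log₂0.616 = 0.9608.
C = 1 − 0.9608 = 0.0392 bits per channel use.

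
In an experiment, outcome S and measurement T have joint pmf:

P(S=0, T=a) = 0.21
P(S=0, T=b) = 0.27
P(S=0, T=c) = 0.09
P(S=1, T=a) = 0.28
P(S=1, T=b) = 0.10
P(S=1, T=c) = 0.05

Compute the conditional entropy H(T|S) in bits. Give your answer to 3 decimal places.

1.372 bits

Marginals: p(S) = (0.5700, 0.4300), p(T) = (0.4900, 0.3700, 0.1400).
H(T|S) = Σ p(S) · H(T|S=·).
  S=0: p=0.5700, H(T|S=0) = 1.4618
  S=1: p=0.4300, H(T|S=1) = 1.2534
Weighted sum = 1.372 bits.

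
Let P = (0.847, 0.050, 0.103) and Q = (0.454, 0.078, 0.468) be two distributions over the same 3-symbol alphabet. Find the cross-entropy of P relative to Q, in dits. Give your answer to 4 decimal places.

H(P,Q) = −Σ p·log₁₀ q.
  −0.847·log₁₀(0.454) = 0.29047
  −0.050·log₁₀(0.078) = 0.05540
  −0.103·log₁₀(0.468) = 0.03396
H(P,Q) = 0.3798 dits.

0.3798 dits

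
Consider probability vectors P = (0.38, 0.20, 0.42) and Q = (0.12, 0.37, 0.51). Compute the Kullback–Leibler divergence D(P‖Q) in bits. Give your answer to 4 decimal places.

0.3368 bits

D(P‖Q) = Σ p·log₂(p/q).
  0.38·log₂(0.38/0.12) = 0.63193
  0.20·log₂(0.20/0.37) = -0.17751
  0.42·log₂(0.42/0.51) = -0.11765
D(P‖Q) = 0.3368 bits.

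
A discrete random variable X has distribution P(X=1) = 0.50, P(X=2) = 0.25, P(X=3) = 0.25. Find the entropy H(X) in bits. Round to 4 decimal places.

H(X) = −Σ p·log₂ p.
  −(0.50)·log₂(0.50) = 0.50000
  −(0.25)·log₂(0.25) = 0.50000
  −(0.25)·log₂(0.25) = 0.50000
Sum: 0.50000 + 0.50000 + 0.50000 = 1.5000 bits.

1.5000 bits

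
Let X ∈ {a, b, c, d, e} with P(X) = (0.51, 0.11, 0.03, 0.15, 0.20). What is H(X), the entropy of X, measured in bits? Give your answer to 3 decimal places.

1.872 bits

H(X) = −Σ p·log₂ p.
  −(0.51)·log₂(0.51) = 0.4954
  −(0.11)·log₂(0.11) = 0.3503
  −(0.03)·log₂(0.03) = 0.1518
  −(0.15)·log₂(0.15) = 0.4105
  −(0.20)·log₂(0.20) = 0.4644
Sum: 0.4954 + 0.3503 + 0.1518 + 0.4105 + 0.4644 = 1.872 bits.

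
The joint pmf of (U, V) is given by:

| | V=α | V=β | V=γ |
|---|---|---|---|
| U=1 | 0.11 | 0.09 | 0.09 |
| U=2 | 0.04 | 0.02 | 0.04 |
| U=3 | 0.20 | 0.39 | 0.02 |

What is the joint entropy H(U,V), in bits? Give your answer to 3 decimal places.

2.567 bits

H(U,V) = −Σ p(x,y)·log₂ p(x,y) over all 9 cells.
  cell (1,α): −0.11·log₂0.11 = 0.3503
  cell (1,β): −0.09·log₂0.09 = 0.3127
  cell (1,γ): −0.09·log₂0.09 = 0.3127
  cell (2,α): −0.04·log₂0.04 = 0.1858
  cell (2,β): −0.02·log₂0.02 = 0.1129
  cell (2,γ): −0.04·log₂0.04 = 0.1858
  cell (3,α): −0.20·log₂0.20 = 0.4644
  cell (3,β): −0.39·log₂0.39 = 0.5298
  cell (3,γ): −0.02·log₂0.02 = 0.1129
Sum = 2.567 bits.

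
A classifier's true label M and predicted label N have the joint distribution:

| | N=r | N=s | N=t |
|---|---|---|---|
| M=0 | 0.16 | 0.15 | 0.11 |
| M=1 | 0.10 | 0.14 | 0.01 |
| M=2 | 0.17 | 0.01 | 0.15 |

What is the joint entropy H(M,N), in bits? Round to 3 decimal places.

2.891 bits

H(M,N) = −Σ p(x,y)·log₂ p(x,y) over all 9 cells.
  cell (0,r): −0.16·log₂0.16 = 0.4230
  cell (0,s): −0.15·log₂0.15 = 0.4105
  cell (0,t): −0.11·log₂0.11 = 0.3503
  cell (1,r): −0.10·log₂0.10 = 0.3322
  cell (1,s): −0.14·log₂0.14 = 0.3971
  cell (1,t): −0.01·log₂0.01 = 0.0664
  cell (2,r): −0.17·log₂0.17 = 0.4346
  cell (2,s): −0.01·log₂0.01 = 0.0664
  cell (2,t): −0.15·log₂0.15 = 0.4105
Sum = 2.891 bits.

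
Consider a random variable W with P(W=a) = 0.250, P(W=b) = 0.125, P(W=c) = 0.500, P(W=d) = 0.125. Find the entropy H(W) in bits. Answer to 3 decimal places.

1.750 bits

H(W) = −Σ p·log₂ p.
  −(0.250)·log₂(0.250) = 0.5000
  −(0.125)·log₂(0.125) = 0.3750
  −(0.500)·log₂(0.500) = 0.5000
  −(0.125)·log₂(0.125) = 0.3750
Sum: 0.5000 + 0.3750 + 0.5000 + 0.3750 = 1.750 bits.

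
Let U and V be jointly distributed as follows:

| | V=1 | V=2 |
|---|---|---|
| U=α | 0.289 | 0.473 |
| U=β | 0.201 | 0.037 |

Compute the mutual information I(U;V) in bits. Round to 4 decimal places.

Marginals: p(U) = (0.7620, 0.2380), p(V) = (0.4900, 0.5100).
I(U;V) = H(U) + H(V) − H(U,V).
H(U) = 0.7917, H(V) = 0.9997, H(U,V) = 1.6697.
I(U;V) = 0.7917 + 0.9997 − 1.6697 = 0.1217 bits.

0.1217 bits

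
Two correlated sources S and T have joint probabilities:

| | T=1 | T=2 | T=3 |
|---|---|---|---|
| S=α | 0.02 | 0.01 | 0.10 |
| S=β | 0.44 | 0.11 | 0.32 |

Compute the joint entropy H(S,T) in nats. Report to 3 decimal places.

H(S,T) = −Σ p(x,y)·ln p(x,y) over all 6 cells.
  cell (α,1): −0.02·ln0.02 = 0.0782
  cell (α,2): −0.01·ln0.01 = 0.0461
  cell (α,3): −0.10·ln0.10 = 0.2303
  cell (β,1): −0.44·ln0.44 = 0.3612
  cell (β,2): −0.11·ln0.11 = 0.2428
  cell (β,3): −0.32·ln0.32 = 0.3646
Sum = 1.323 nats.

1.323 nats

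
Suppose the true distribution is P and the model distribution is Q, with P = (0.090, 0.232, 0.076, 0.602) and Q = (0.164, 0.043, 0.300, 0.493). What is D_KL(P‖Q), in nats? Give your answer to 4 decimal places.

0.3529 nats

D(P‖Q) = Σ p·ln(p/q).
  0.090·ln(0.090/0.164) = -0.05401
  0.232·ln(0.232/0.043) = 0.39104
  0.076·ln(0.076/0.300) = -0.10435
  0.602·ln(0.602/0.493) = 0.12025
D(P‖Q) = 0.3529 nats.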